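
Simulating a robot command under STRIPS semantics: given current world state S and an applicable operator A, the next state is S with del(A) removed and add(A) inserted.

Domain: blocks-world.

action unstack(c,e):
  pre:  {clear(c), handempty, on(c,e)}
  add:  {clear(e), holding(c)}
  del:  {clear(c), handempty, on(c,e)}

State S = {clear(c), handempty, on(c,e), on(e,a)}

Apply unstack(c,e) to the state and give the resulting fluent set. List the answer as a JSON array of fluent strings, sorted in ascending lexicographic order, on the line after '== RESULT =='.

Compute (S \ del) ∪ add:
  pre ⊆ S: {clear(c), handempty, on(c,e)} ⊆ S  — applicable
  S \ del = {on(e,a)}
  ∪ add   = {clear(e), holding(c), on(e,a)}

== RESULT ==
["clear(e)", "holding(c)", "on(e,a)"]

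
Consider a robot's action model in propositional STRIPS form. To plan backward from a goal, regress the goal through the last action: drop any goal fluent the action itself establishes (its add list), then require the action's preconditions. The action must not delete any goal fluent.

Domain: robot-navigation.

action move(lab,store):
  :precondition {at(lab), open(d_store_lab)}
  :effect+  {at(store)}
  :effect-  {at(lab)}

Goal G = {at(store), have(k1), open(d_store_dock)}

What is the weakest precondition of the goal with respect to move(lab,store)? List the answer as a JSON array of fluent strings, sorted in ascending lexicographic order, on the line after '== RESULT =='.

Regress:
  G ∩ del = {}  (empty — regression defined)
  G \ add = {at(store), have(k1), open(d_store_dock)} \ {at(store)} = {have(k1), open(d_store_dock)}
  ∪ pre   = {have(k1), open(d_store_dock)} ∪ {at(lab), open(d_store_lab)}
          = {at(lab), have(k1), open(d_store_dock), open(d_store_lab)}

== RESULT ==
["at(lab)", "have(k1)", "open(d_store_dock)", "open(d_store_lab)"]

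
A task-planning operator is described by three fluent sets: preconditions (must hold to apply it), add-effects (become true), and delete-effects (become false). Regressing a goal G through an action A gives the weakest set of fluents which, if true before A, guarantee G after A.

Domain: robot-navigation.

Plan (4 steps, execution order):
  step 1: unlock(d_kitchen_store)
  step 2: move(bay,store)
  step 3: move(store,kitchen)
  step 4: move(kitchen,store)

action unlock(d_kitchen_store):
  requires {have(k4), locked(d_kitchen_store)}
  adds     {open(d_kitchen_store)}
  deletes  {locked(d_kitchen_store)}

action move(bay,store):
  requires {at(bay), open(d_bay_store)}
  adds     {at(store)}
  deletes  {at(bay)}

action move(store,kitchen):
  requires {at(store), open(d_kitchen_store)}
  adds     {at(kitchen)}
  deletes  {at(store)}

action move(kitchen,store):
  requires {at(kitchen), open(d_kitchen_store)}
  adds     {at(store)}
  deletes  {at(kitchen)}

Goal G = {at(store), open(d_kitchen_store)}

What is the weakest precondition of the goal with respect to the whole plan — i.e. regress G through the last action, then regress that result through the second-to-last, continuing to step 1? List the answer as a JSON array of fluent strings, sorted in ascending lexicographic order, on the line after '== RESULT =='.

Work backward from the goal:
  through step 4 (move(kitchen,store)): drop {at(store)}, keep {open(d_kitchen_store)}, require {at(kitchen), open(d_kitchen_store)}
    → {at(kitchen), open(d_kitchen_store)}
  through step 3 (move(store,kitchen)): drop {at(kitchen)}, keep {open(d_kitchen_store)}, require {at(store), open(d_kitchen_store)}
    → {at(store), open(d_kitchen_store)}
  through step 2 (move(bay,store)): drop {at(store)}, keep {open(d_kitchen_store)}, require {at(bay), open(d_bay_store)}
    → {at(bay), open(d_bay_store), open(d_kitchen_store)}
  through step 1 (unlock(d_kitchen_store)): drop {open(d_kitchen_store)}, keep {at(bay), open(d_bay_store)}, require {have(k4), locked(d_kitchen_store)}
    → {at(bay), have(k4), locked(d_kitchen_store), open(d_bay_store)}

== RESULT ==
["at(bay)", "have(k4)", "locked(d_kitchen_store)", "open(d_bay_store)"]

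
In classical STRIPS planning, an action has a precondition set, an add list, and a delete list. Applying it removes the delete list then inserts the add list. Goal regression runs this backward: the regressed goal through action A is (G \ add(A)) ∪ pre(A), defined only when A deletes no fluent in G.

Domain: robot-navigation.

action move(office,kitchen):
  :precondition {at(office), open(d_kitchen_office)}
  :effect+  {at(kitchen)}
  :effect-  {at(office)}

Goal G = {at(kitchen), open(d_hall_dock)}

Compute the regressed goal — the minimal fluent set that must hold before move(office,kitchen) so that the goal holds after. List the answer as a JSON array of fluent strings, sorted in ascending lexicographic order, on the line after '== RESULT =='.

Compute (G \ add) ∪ pre:
  G ∩ del = {}  (empty — regression defined)
  G \ add = {at(kitchen), open(d_hall_dock)} \ {at(kitchen)} = {open(d_hall_dock)}
  ∪ pre   = {open(d_hall_dock)} ∪ {at(office), open(d_kitchen_office)}
          = {at(office), open(d_hall_dock), open(d_kitchen_office)}

== RESULT ==
["at(office)", "open(d_hall_dock)", "open(d_kitchen_office)"]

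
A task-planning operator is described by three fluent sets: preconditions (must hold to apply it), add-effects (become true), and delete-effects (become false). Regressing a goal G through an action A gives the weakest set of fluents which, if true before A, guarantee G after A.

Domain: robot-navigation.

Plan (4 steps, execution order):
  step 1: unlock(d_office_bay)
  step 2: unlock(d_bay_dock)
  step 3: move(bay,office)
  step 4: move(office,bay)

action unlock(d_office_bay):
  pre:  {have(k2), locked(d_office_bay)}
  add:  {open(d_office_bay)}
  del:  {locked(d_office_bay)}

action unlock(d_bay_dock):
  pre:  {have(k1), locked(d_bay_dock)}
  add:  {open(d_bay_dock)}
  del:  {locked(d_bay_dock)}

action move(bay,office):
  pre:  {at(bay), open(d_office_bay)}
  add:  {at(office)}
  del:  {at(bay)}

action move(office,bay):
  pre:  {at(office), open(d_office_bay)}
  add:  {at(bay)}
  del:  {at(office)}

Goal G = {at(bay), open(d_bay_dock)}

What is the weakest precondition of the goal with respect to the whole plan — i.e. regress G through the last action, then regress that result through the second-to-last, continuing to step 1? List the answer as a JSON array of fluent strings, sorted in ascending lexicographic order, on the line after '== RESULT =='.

Regress step by step:
  through step 4 (move(office,bay)): drop {at(bay)}, keep {open(d_bay_dock)}, require {at(office), open(d_office_bay)}
    → {at(office), open(d_bay_dock), open(d_office_bay)}
  through step 3 (move(bay,office)): drop {at(office)}, keep {open(d_bay_dock), open(d_office_bay)}, require {at(bay), open(d_office_bay)}
    → {at(bay), open(d_bay_dock), open(d_office_bay)}
  through step 2 (unlock(d_bay_dock)): drop {open(d_bay_dock)}, keep {at(bay), open(d_office_bay)}, require {have(k1), locked(d_bay_dock)}
    → {at(bay), have(k1), locked(d_bay_dock), open(d_office_bay)}
  through step 1 (unlock(d_office_bay)): drop {open(d_office_bay)}, keep {at(bay), have(k1), locked(d_bay_dock)}, require {have(k2), locked(d_office_bay)}
    → {at(bay), have(k1), have(k2), locked(d_bay_dock), locked(d_office_bay)}

== RESULT ==
["at(bay)", "have(k1)", "have(k2)", "locked(d_bay_dock)", "locked(d_office_bay)"]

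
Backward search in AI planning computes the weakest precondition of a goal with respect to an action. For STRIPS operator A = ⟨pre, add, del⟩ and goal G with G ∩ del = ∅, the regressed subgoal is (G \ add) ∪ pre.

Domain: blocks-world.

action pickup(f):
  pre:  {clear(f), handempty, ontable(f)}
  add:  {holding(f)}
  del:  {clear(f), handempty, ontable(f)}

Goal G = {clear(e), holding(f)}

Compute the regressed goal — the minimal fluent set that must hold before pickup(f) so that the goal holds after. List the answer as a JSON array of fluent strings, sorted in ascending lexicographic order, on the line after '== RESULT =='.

Regress:
  G ∩ del = {}  (empty — regression defined)
  G \ add = {clear(e), holding(f)} \ {holding(f)} = {clear(e)}
  ∪ pre   = {clear(e)} ∪ {clear(f), handempty, ontable(f)}
          = {clear(e), clear(f), handempty, ontable(f)}

== RESULT ==
["clear(e)", "clear(f)", "handempty", "ontable(f)"]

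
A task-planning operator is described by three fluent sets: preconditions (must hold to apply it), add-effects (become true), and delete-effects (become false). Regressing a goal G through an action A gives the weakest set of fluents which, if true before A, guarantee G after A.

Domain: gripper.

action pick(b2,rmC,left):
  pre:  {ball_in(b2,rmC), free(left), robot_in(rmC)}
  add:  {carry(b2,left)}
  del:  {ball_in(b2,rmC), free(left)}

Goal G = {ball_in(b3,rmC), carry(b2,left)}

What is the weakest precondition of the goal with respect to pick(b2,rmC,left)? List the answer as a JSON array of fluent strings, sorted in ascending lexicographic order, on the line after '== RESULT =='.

Compute (G \ add) ∪ pre:
  G ∩ del = {}  (empty — regression defined)
  G \ add = {ball_in(b3,rmC), carry(b2,left)} \ {carry(b2,left)} = {ball_in(b3,rmC)}
  ∪ pre   = {ball_in(b3,rmC)} ∪ {ball_in(b2,rmC), free(left), robot_in(rmC)}
          = {ball_in(b2,rmC), ball_in(b3,rmC), free(left), robot_in(rmC)}

== RESULT ==
["ball_in(b2,rmC)", "ball_in(b3,rmC)", "free(left)", "robot_in(rmC)"]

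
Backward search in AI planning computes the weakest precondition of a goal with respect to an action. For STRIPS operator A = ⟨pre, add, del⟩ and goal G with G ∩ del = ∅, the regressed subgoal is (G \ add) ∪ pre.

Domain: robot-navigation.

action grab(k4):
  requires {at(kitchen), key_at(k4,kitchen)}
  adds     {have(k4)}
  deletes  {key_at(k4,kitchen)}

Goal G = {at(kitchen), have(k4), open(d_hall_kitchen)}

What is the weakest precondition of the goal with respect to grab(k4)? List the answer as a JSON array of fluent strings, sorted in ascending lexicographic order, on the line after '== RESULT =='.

Compute (G \ add) ∪ pre:
  G ∩ del = {}  (empty — regression defined)
  G \ add = {at(kitchen), have(k4), open(d_hall_kitchen)} \ {have(k4)} = {at(kitchen), open(d_hall_kitchen)}
  ∪ pre   = {at(kitchen), open(d_hall_kitchen)} ∪ {at(kitchen), key_at(k4,kitchen)}
          = {at(kitchen), key_at(k4,kitchen), open(d_hall_kitchen)}

== RESULT ==
["at(kitchen)", "key_at(k4,kitchen)", "open(d_hall_kitchen)"]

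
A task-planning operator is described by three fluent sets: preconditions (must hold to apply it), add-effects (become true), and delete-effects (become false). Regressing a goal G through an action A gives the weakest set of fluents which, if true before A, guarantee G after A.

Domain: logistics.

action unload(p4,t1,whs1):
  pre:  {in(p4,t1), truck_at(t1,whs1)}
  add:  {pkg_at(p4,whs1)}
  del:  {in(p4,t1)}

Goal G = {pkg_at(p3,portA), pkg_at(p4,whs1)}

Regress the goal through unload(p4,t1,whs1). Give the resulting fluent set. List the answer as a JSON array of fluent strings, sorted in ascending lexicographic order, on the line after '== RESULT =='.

Compute (G \ add) ∪ pre:
  G ∩ del = {}  (empty — regression defined)
  G \ add = {pkg_at(p3,portA), pkg_at(p4,whs1)} \ {pkg_at(p4,whs1)} = {pkg_at(p3,portA)}
  ∪ pre   = {pkg_at(p3,portA)} ∪ {in(p4,t1), truck_at(t1,whs1)}
          = {in(p4,t1), pkg_at(p3,portA), truck_at(t1,whs1)}

== RESULT ==
["in(p4,t1)", "pkg_at(p3,portA)", "truck_at(t1,whs1)"]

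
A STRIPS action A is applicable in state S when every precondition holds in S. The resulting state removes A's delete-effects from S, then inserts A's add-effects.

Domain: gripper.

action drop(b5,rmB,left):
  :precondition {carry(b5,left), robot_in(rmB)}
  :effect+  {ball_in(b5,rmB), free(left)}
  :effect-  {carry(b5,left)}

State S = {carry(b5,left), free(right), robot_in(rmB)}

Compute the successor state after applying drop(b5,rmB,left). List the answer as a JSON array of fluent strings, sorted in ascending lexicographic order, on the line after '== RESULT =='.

Progress:
  pre ⊆ S: {carry(b5,left), robot_in(rmB)} ⊆ S  — applicable
  S \ del = {free(right), robot_in(rmB)}
  ∪ add   = {ball_in(b5,rmB), free(left), free(right), robot_in(rmB)}

== RESULT ==
["ball_in(b5,rmB)", "free(left)", "free(right)", "robot_in(rmB)"]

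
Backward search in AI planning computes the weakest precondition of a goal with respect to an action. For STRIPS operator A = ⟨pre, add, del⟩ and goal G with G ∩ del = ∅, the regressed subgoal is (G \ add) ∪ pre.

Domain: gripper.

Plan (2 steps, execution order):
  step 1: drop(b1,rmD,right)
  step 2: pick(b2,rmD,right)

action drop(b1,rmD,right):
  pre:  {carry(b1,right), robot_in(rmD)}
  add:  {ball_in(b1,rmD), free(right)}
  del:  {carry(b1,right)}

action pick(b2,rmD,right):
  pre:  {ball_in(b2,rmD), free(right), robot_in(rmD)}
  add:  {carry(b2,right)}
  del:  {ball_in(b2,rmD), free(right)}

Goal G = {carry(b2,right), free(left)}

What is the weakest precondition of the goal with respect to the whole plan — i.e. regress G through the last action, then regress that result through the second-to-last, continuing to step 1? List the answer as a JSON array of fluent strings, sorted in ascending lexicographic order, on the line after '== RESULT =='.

Regress step by step:
  through step 2 (pick(b2,rmD,right)): drop {carry(b2,right)}, keep {free(left)}, require {ball_in(b2,rmD), free(right), robot_in(rmD)}
    → {ball_in(b2,rmD), free(left), free(right), robot_in(rmD)}
  through step 1 (drop(b1,rmD,right)): drop {free(right)}, keep {ball_in(b2,rmD), free(left), robot_in(rmD)}, require {carry(b1,right), robot_in(rmD)}
    → {ball_in(b2,rmD), carry(b1,right), free(left), robot_in(rmD)}

== RESULT ==
["ball_in(b2,rmD)", "carry(b1,right)", "free(left)", "robot_in(rmD)"]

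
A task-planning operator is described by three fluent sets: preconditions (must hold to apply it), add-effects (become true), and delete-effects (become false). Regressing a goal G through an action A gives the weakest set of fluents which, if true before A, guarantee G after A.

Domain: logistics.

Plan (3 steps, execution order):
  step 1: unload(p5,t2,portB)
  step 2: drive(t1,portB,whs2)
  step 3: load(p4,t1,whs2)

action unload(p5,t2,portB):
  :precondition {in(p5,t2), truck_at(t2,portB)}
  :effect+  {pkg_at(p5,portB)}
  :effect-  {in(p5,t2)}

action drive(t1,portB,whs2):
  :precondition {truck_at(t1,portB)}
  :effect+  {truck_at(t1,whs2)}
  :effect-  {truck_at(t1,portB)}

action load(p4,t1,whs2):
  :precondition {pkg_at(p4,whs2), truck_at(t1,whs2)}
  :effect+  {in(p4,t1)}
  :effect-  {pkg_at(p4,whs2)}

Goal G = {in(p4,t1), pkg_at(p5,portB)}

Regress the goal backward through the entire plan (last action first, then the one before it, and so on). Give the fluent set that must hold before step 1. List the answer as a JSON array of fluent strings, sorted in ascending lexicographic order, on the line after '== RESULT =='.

Work backward from the goal:
  through step 3 (load(p4,t1,whs2)): drop {in(p4,t1)}, keep {pkg_at(p5,portB)}, require {pkg_at(p4,whs2), truck_at(t1,whs2)}
    → {pkg_at(p4,whs2), pkg_at(p5,portB), truck_at(t1,whs2)}
  through step 2 (drive(t1,portB,whs2)): drop {truck_at(t1,whs2)}, keep {pkg_at(p4,whs2), pkg_at(p5,portB)}, require {truck_at(t1,portB)}
    → {pkg_at(p4,whs2), pkg_at(p5,portB), truck_at(t1,portB)}
  through step 1 (unload(p5,t2,portB)): drop {pkg_at(p5,portB)}, keep {pkg_at(p4,whs2), truck_at(t1,portB)}, require {in(p5,t2), truck_at(t2,portB)}
    → {in(p5,t2), pkg_at(p4,whs2), truck_at(t1,portB), truck_at(t2,portB)}

== RESULT ==
["in(p5,t2)", "pkg_at(p4,whs2)", "truck_at(t1,portB)", "truck_at(t2,portB)"]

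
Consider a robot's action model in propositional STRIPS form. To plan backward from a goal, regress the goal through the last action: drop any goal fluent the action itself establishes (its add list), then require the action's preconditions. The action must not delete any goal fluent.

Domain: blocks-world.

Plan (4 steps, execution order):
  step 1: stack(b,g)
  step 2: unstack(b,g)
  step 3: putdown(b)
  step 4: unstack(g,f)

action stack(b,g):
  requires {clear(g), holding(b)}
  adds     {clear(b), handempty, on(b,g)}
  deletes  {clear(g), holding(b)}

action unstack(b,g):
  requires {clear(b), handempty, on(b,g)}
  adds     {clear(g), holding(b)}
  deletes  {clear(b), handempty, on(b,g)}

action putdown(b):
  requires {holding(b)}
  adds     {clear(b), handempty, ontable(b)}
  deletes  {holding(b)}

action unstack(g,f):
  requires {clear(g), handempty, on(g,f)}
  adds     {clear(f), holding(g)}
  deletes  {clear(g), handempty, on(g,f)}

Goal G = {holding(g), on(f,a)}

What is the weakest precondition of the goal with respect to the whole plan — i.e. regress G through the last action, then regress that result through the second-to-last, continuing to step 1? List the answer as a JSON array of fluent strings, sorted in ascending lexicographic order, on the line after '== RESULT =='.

Regress step by step:
  through step 4 (unstack(g,f)): drop {holding(g)}, keep {on(f,a)}, require {clear(g), handempty, on(g,f)}
    → {clear(g), handempty, on(f,a), on(g,f)}
  through step 3 (putdown(b)): drop {handempty}, keep {clear(g), on(f,a), on(g,f)}, require {holding(b)}
    → {clear(g), holding(b), on(f,a), on(g,f)}
  through step 2 (unstack(b,g)): drop {clear(g), holding(b)}, keep {on(f,a), on(g,f)}, require {clear(b), handempty, on(b,g)}
    → {clear(b), handempty, on(b,g), on(f,a), on(g,f)}
  through step 1 (stack(b,g)): drop {clear(b), handempty, on(b,g)}, keep {on(f,a), on(g,f)}, require {clear(g), holding(b)}
    → {clear(g), holding(b), on(f,a), on(g,f)}

== RESULT ==
["clear(g)", "holding(b)", "on(f,a)", "on(g,f)"]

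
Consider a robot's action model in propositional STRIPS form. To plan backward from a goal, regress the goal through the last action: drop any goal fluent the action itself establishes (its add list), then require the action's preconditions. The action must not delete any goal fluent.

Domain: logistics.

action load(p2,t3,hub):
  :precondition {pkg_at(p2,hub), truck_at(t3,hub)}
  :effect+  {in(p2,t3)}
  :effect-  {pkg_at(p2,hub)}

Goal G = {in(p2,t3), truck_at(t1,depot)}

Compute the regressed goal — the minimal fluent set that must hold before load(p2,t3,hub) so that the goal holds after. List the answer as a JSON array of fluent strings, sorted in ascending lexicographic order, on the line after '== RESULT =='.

Regress:
  G ∩ del = {}  (empty — regression defined)
  G \ add = {in(p2,t3), truck_at(t1,depot)} \ {in(p2,t3)} = {truck_at(t1,depot)}
  ∪ pre   = {truck_at(t1,depot)} ∪ {pkg_at(p2,hub), truck_at(t3,hub)}
          = {pkg_at(p2,hub), truck_at(t1,depot), truck_at(t3,hub)}

== RESULT ==
["pkg_at(p2,hub)", "truck_at(t1,depot)", "truck_at(t3,hub)"]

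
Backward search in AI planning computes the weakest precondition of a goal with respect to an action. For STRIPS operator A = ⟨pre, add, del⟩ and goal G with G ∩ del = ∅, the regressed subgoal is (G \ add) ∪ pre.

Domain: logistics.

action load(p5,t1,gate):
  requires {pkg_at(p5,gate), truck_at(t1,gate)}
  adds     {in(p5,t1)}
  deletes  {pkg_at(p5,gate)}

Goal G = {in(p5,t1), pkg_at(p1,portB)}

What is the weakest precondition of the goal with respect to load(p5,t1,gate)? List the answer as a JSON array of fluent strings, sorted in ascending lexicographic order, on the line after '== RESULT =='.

Regress:
  G ∩ del = {}  (empty — regression defined)
  G \ add = {in(p5,t1), pkg_at(p1,portB)} \ {in(p5,t1)} = {pkg_at(p1,portB)}
  ∪ pre   = {pkg_at(p1,portB)} ∪ {pkg_at(p5,gate), truck_at(t1,gate)}
          = {pkg_at(p1,portB), pkg_at(p5,gate), truck_at(t1,gate)}

== RESULT ==
["pkg_at(p1,portB)", "pkg_at(p5,gate)", "truck_at(t1,gate)"]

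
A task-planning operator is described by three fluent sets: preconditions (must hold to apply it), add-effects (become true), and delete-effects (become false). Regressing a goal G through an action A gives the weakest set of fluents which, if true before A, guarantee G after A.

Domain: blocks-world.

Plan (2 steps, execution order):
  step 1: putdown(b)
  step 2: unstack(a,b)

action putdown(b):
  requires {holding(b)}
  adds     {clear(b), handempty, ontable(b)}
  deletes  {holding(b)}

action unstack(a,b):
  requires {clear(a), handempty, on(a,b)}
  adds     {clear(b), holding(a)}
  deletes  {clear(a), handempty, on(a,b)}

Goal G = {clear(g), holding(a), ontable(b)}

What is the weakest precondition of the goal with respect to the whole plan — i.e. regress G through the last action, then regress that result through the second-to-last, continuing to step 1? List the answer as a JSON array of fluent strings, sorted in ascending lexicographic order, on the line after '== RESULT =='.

Work backward from the goal:
  through step 2 (unstack(a,b)): drop {holding(a)}, keep {clear(g), ontable(b)}, require {clear(a), handempty, on(a,b)}
    → {clear(a), clear(g), handempty, on(a,b), ontable(b)}
  through step 1 (putdown(b)): drop {handempty, ontable(b)}, keep {clear(a), clear(g), on(a,b)}, require {holding(b)}
    → {clear(a), clear(g), holding(b), on(a,b)}

== RESULT ==
["clear(a)", "clear(g)", "holding(b)", "on(a,b)"]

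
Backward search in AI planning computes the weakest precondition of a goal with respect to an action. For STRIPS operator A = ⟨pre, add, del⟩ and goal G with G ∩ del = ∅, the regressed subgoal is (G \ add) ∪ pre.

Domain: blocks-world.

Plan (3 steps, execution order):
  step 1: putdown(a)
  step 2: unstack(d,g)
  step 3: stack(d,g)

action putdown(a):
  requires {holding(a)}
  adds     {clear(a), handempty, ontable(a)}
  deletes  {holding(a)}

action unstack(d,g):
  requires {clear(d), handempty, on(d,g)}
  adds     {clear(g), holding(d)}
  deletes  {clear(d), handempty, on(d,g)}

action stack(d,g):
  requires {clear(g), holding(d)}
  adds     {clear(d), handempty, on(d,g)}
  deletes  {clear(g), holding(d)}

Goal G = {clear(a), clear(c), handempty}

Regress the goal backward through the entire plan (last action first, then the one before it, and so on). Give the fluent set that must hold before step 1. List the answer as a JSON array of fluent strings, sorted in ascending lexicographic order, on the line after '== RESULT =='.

Regress step by step:
  through step 3 (stack(d,g)): drop {handempty}, keep {clear(a), clear(c)}, require {clear(g), holding(d)}
    → {clear(a), clear(c), clear(g), holding(d)}
  through step 2 (unstack(d,g)): drop {clear(g), holding(d)}, keep {clear(a), clear(c)}, require {clear(d), handempty, on(d,g)}
    → {clear(a), clear(c), clear(d), handempty, on(d,g)}
  through step 1 (putdown(a)): drop {clear(a), handempty}, keep {clear(c), clear(d), on(d,g)}, require {holding(a)}
    → {clear(c), clear(d), holding(a), on(d,g)}

== RESULT ==
["clear(c)", "clear(d)", "holding(a)", "on(d,g)"]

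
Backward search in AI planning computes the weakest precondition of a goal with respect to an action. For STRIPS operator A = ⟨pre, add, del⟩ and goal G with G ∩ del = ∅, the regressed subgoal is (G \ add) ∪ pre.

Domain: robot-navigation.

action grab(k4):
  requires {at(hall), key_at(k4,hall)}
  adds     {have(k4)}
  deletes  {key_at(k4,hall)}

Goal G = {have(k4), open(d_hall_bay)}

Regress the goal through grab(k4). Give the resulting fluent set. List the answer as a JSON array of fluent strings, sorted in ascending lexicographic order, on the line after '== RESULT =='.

Regress:
  G ∩ del = {}  (empty — regression defined)
  G \ add = {have(k4), open(d_hall_bay)} \ {have(k4)} = {open(d_hall_bay)}
  ∪ pre   = {open(d_hall_bay)} ∪ {at(hall), key_at(k4,hall)}
          = {at(hall), key_at(k4,hall), open(d_hall_bay)}

== RESULT ==
["at(hall)", "key_at(k4,hall)", "open(d_hall_bay)"]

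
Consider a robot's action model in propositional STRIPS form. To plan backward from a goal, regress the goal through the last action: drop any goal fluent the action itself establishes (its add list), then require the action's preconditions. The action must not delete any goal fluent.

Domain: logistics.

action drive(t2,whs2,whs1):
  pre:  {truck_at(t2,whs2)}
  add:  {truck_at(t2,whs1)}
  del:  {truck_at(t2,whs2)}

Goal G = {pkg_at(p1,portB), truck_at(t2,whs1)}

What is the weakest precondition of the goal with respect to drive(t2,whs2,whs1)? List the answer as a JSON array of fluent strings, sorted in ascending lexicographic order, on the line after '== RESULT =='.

Compute (G \ add) ∪ pre:
  G ∩ del = {}  (empty — regression defined)
  G \ add = {pkg_at(p1,portB), truck_at(t2,whs1)} \ {truck_at(t2,whs1)} = {pkg_at(p1,portB)}
  ∪ pre   = {pkg_at(p1,portB)} ∪ {truck_at(t2,whs2)}
          = {pkg_at(p1,portB), truck_at(t2,whs2)}

== RESULT ==
["pkg_at(p1,portB)", "truck_at(t2,whs2)"]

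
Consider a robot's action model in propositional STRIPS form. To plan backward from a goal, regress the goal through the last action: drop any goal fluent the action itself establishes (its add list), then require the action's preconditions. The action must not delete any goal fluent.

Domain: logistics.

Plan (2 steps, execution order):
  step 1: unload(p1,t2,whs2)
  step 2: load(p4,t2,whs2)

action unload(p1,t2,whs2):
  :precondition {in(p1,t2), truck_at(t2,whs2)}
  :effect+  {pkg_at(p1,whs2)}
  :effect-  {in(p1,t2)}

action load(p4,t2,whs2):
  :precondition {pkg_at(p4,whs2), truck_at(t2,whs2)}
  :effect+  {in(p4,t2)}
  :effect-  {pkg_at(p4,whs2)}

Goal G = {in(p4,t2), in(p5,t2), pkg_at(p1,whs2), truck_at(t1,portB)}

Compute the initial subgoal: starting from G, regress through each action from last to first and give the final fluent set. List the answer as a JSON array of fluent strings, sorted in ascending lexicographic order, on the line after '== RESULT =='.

Work backward from the goal:
  through step 2 (load(p4,t2,whs2)): drop {in(p4,t2)}, keep {in(p5,t2), pkg_at(p1,whs2), truck_at(t1,portB)}, require {pkg_at(p4,whs2), truck_at(t2,whs2)}
    → {in(p5,t2), pkg_at(p1,whs2), pkg_at(p4,whs2), truck_at(t1,portB), truck_at(t2,whs2)}
  through step 1 (unload(p1,t2,whs2)): drop {pkg_at(p1,whs2)}, keep {in(p5,t2), pkg_at(p4,whs2), truck_at(t1,portB), truck_at(t2,whs2)}, require {in(p1,t2), truck_at(t2,whs2)}
    → {in(p1,t2), in(p5,t2), pkg_at(p4,whs2), truck_at(t1,portB), truck_at(t2,whs2)}

== RESULT ==
["in(p1,t2)", "in(p5,t2)", "pkg_at(p4,whs2)", "truck_at(t1,portB)", "truck_at(t2,whs2)"]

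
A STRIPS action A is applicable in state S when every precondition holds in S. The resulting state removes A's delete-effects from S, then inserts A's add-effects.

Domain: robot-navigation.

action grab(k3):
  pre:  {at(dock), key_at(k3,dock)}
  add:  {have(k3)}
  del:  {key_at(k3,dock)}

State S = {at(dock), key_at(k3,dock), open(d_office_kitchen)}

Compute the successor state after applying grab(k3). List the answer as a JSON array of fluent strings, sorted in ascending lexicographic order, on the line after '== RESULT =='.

Progress:
  pre ⊆ S: {at(dock), key_at(k3,dock)} ⊆ S  — applicable
  S \ del = {at(dock), open(d_office_kitchen)}
  ∪ add   = {at(dock), have(k3), open(d_office_kitchen)}

== RESULT ==
["at(dock)", "have(k3)", "open(d_office_kitchen)"]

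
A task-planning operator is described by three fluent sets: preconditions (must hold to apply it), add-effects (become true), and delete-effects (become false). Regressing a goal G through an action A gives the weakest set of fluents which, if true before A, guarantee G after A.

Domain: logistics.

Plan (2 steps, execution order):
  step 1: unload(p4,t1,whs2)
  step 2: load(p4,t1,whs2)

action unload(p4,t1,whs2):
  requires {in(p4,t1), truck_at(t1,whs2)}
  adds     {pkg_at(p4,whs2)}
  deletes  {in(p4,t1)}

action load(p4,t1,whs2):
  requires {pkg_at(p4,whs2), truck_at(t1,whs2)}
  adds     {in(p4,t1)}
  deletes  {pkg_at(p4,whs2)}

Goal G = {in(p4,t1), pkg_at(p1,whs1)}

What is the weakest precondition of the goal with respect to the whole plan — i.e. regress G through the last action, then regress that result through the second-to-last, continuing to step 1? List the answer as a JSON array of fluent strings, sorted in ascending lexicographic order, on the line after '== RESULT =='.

Work backward from the goal:
  through step 2 (load(p4,t1,whs2)): drop {in(p4,t1)}, keep {pkg_at(p1,whs1)}, require {pkg_at(p4,whs2), truck_at(t1,whs2)}
    → {pkg_at(p1,whs1), pkg_at(p4,whs2), truck_at(t1,whs2)}
  through step 1 (unload(p4,t1,whs2)): drop {pkg_at(p4,whs2)}, keep {pkg_at(p1,whs1), truck_at(t1,whs2)}, require {in(p4,t1), truck_at(t1,whs2)}
    → {in(p4,t1), pkg_at(p1,whs1), truck_at(t1,whs2)}

== RESULT ==
["in(p4,t1)", "pkg_at(p1,whs1)", "truck_at(t1,whs2)"]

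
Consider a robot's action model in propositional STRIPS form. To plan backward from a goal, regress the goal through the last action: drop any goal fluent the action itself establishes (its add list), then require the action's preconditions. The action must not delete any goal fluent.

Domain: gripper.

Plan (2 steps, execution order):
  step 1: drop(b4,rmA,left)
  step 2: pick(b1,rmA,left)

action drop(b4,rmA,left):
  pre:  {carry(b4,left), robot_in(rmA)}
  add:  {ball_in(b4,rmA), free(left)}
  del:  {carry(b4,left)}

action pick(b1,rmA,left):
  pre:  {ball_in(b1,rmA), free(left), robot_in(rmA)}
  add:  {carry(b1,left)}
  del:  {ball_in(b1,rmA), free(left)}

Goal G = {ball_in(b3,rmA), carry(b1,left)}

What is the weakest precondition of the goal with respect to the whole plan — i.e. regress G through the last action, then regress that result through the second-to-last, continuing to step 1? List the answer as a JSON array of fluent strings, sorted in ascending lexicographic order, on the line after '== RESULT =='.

Work backward from the goal:
  through step 2 (pick(b1,rmA,left)): drop {carry(b1,left)}, keep {ball_in(b3,rmA)}, require {ball_in(b1,rmA), free(left), robot_in(rmA)}
    → {ball_in(b1,rmA), ball_in(b3,rmA), free(left), robot_in(rmA)}
  through step 1 (drop(b4,rmA,left)): drop {free(left)}, keep {ball_in(b1,rmA), ball_in(b3,rmA), robot_in(rmA)}, require {carry(b4,left), robot_in(rmA)}
    → {ball_in(b1,rmA), ball_in(b3,rmA), carry(b4,left), robot_in(rmA)}

== RESULT ==
["ball_in(b1,rmA)", "ball_in(b3,rmA)", "carry(b4,left)", "robot_in(rmA)"]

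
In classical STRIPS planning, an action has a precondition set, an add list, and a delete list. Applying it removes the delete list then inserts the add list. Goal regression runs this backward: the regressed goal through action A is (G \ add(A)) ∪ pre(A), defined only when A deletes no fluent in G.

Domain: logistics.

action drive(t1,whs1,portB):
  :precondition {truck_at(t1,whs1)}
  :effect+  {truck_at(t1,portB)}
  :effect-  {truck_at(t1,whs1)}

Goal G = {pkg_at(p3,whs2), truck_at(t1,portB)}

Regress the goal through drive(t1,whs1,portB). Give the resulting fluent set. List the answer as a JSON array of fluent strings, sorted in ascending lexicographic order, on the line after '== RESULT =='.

Compute (G \ add) ∪ pre:
  G ∩ del = {}  (empty — regression defined)
  G \ add = {pkg_at(p3,whs2), truck_at(t1,portB)} \ {truck_at(t1,portB)} = {pkg_at(p3,whs2)}
  ∪ pre   = {pkg_at(p3,whs2)} ∪ {truck_at(t1,whs1)}
          = {pkg_at(p3,whs2), truck_at(t1,whs1)}

== RESULT ==
["pkg_at(p3,whs2)", "truck_at(t1,whs1)"]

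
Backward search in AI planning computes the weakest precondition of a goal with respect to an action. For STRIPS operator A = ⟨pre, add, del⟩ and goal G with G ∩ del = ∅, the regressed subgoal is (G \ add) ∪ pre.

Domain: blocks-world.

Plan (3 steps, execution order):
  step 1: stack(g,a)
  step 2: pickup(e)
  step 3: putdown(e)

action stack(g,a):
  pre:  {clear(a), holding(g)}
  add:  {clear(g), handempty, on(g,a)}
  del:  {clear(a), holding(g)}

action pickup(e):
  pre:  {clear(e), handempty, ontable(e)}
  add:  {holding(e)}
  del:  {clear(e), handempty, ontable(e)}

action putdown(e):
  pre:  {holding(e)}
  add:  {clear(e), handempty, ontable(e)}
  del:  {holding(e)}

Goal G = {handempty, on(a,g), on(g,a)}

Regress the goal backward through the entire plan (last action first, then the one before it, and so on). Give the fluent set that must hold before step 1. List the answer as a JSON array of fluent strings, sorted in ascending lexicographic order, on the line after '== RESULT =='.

Work backward from the goal:
  through step 3 (putdown(e)): drop {handempty}, keep {on(a,g), on(g,a)}, require {holding(e)}
    → {holding(e), on(a,g), on(g,a)}
  through step 2 (pickup(e)): drop {holding(e)}, keep {on(a,g), on(g,a)}, require {clear(e), handempty, ontable(e)}
    → {clear(e), handempty, on(a,g), on(g,a), ontable(e)}
  through step 1 (stack(g,a)): drop {handempty, on(g,a)}, keep {clear(e), on(a,g), ontable(e)}, require {clear(a), holding(g)}
    → {clear(a), clear(e), holding(g), on(a,g), ontable(e)}

== RESULT ==
["clear(a)", "clear(e)", "holding(g)", "on(a,g)", "ontable(e)"]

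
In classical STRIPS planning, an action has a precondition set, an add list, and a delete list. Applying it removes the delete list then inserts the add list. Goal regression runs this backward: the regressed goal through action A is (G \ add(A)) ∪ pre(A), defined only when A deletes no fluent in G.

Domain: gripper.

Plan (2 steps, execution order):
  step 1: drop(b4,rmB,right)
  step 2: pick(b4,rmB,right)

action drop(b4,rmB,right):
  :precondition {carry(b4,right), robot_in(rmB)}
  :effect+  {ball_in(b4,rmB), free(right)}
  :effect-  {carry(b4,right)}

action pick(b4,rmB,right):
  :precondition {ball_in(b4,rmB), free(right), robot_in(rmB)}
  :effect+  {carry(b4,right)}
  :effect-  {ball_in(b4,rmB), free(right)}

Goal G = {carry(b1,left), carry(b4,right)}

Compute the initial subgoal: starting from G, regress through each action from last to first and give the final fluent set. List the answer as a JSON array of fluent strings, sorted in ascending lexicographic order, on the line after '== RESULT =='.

Work backward from the goal:
  through step 2 (pick(b4,rmB,right)): drop {carry(b4,right)}, keep {carry(b1,left)}, require {ball_in(b4,rmB), free(right), robot_in(rmB)}
    → {ball_in(b4,rmB), carry(b1,left), free(right), robot_in(rmB)}
  through step 1 (drop(b4,rmB,right)): drop {ball_in(b4,rmB), free(right)}, keep {carry(b1,left), robot_in(rmB)}, require {carry(b4,right), robot_in(rmB)}
    → {carry(b1,left), carry(b4,right), robot_in(rmB)}

== RESULT ==
["carry(b1,left)", "carry(b4,right)", "robot_in(rmB)"]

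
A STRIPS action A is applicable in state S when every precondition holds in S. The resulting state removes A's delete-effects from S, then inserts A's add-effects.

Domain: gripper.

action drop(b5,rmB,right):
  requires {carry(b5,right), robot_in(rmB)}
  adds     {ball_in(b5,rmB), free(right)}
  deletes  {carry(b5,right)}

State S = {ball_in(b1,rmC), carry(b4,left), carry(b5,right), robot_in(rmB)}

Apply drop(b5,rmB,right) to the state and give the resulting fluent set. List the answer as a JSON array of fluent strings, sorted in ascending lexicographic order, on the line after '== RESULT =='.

Compute (S \ del) ∪ add:
  pre ⊆ S: {carry(b5,right), robot_in(rmB)} ⊆ S  — applicable
  S \ del = {ball_in(b1,rmC), carry(b4,left), robot_in(rmB)}
  ∪ add   = {ball_in(b1,rmC), ball_in(b5,rmB), carry(b4,left), free(right), robot_in(rmB)}

== RESULT ==
["ball_in(b1,rmC)", "ball_in(b5,rmB)", "carry(b4,left)", "free(right)", "robot_in(rmB)"]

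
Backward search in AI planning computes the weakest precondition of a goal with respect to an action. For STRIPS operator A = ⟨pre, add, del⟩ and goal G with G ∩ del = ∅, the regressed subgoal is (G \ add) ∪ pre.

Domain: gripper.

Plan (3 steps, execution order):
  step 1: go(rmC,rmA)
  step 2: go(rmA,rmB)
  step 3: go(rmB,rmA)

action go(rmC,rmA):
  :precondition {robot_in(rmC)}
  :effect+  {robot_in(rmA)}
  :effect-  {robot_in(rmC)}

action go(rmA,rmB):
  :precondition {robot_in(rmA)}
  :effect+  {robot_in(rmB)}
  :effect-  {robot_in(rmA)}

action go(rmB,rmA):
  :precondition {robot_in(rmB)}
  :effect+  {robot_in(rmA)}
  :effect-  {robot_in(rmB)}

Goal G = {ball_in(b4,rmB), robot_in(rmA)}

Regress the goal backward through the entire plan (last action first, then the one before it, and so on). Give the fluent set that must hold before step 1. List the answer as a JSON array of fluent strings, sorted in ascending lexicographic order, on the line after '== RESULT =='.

Work backward from the goal:
  through step 3 (go(rmB,rmA)): drop {robot_in(rmA)}, keep {ball_in(b4,rmB)}, require {robot_in(rmB)}
    → {ball_in(b4,rmB), robot_in(rmB)}
  through step 2 (go(rmA,rmB)): drop {robot_in(rmB)}, keep {ball_in(b4,rmB)}, require {robot_in(rmA)}
    → {ball_in(b4,rmB), robot_in(rmA)}
  through step 1 (go(rmC,rmA)): drop {robot_in(rmA)}, keep {ball_in(b4,rmB)}, require {robot_in(rmC)}
    → {ball_in(b4,rmB), robot_in(rmC)}

== RESULT ==
["ball_in(b4,rmB)", "robot_in(rmC)"]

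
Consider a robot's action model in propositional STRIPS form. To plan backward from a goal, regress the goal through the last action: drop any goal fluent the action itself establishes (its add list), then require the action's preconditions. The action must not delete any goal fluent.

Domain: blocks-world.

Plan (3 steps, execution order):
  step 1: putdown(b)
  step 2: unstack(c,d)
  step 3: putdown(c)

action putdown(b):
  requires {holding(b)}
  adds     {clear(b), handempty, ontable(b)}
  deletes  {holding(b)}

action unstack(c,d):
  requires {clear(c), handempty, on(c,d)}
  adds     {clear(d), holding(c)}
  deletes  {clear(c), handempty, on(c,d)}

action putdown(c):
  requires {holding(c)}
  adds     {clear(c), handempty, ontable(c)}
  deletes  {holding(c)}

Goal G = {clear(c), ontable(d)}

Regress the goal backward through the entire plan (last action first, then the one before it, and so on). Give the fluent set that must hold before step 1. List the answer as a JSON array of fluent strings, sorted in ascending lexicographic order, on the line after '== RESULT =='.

Regress step by step:
  through step 3 (putdown(c)): drop {clear(c)}, keep {ontable(d)}, require {holding(c)}
    → {holding(c), ontable(d)}
  through step 2 (unstack(c,d)): drop {holding(c)}, keep {ontable(d)}, require {clear(c), handempty, on(c,d)}
    → {clear(c), handempty, on(c,d), ontable(d)}
  through step 1 (putdown(b)): drop {handempty}, keep {clear(c), on(c,d), ontable(d)}, require {holding(b)}
    → {clear(c), holding(b), on(c,d), ontable(d)}

== RESULT ==
["clear(c)", "holding(b)", "on(c,d)", "ontable(d)"]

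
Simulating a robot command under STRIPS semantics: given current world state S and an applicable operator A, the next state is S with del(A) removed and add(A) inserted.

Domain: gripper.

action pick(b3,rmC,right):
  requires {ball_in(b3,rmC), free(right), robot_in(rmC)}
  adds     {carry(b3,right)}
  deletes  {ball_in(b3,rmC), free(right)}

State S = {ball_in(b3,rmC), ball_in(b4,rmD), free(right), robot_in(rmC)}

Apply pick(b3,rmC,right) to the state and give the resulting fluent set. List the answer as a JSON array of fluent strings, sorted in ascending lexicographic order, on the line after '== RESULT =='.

Progress:
  pre ⊆ S: {ball_in(b3,rmC), free(right), robot_in(rmC)} ⊆ S  — applicable
  S \ del = {ball_in(b4,rmD), robot_in(rmC)}
  ∪ add   = {ball_in(b4,rmD), carry(b3,right), robot_in(rmC)}

== RESULT ==
["ball_in(b4,rmD)", "carry(b3,right)", "robot_in(rmC)"]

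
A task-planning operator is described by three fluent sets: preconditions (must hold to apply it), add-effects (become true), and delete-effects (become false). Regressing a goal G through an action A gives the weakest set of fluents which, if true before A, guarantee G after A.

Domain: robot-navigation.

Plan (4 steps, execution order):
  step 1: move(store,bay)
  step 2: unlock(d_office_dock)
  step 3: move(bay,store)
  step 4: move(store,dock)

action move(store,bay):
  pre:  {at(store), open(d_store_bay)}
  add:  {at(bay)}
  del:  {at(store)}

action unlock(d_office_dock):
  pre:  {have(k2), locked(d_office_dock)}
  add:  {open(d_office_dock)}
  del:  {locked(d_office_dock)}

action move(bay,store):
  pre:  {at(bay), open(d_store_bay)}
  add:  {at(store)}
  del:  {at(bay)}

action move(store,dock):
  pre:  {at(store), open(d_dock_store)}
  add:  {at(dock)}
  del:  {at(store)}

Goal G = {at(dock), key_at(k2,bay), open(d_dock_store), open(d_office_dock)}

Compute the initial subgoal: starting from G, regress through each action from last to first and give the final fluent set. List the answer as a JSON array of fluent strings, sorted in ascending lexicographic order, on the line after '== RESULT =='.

Regress step by step:
  through step 4 (move(store,dock)): drop {at(dock)}, keep {key_at(k2,bay), open(d_dock_store), open(d_office_dock)}, require {at(store), open(d_dock_store)}
    → {at(store), key_at(k2,bay), open(d_dock_store), open(d_office_dock)}
  through step 3 (move(bay,store)): drop {at(store)}, keep {key_at(k2,bay), open(d_dock_store), open(d_office_dock)}, require {at(bay), open(d_store_bay)}
    → {at(bay), key_at(k2,bay), open(d_dock_store), open(d_office_dock), open(d_store_bay)}
  through step 2 (unlock(d_office_dock)): drop {open(d_office_dock)}, keep {at(bay), key_at(k2,bay), open(d_dock_store), open(d_store_bay)}, require {have(k2), locked(d_office_dock)}
    → {at(bay), have(k2), key_at(k2,bay), locked(d_office_dock), open(d_dock_store), open(d_store_bay)}
  through step 1 (move(store,bay)): drop {at(bay)}, keep {have(k2), key_at(k2,bay), locked(d_office_dock), open(d_dock_store), open(d_store_bay)}, require {at(store), open(d_store_bay)}
    → {at(store), have(k2), key_at(k2,bay), locked(d_office_dock), open(d_dock_store), open(d_store_bay)}

== RESULT ==
["at(store)", "have(k2)", "key_at(k2,bay)", "locked(d_office_dock)", "open(d_dock_store)", "open(d_store_bay)"]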